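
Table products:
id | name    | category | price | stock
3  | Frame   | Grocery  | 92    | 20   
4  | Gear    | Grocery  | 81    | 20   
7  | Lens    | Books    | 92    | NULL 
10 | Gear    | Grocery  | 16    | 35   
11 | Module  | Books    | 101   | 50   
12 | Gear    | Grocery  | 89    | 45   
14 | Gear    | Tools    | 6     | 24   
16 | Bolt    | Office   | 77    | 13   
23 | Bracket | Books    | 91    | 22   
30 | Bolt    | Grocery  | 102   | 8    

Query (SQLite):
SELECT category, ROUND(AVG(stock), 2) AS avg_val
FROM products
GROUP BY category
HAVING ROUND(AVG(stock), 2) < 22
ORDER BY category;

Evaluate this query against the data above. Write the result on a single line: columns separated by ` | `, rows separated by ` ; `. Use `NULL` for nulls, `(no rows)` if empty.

Partition products by category; compute ROUND(AVG(stock), 2) within each group.
HAVING: keep groups where ROUND(AVG(stock), 2) < 22.
  Books: ids {7, 11, 23} → ROUND(AVG(stock), 2)=36
  Grocery: ids {3, 4, 10, 12, 30} → ROUND(AVG(stock), 2)=25.6
  Office: ids {16} → ROUND(AVG(stock), 2)=13
  Tools: ids {14} → ROUND(AVG(stock), 2)=24

Office | 13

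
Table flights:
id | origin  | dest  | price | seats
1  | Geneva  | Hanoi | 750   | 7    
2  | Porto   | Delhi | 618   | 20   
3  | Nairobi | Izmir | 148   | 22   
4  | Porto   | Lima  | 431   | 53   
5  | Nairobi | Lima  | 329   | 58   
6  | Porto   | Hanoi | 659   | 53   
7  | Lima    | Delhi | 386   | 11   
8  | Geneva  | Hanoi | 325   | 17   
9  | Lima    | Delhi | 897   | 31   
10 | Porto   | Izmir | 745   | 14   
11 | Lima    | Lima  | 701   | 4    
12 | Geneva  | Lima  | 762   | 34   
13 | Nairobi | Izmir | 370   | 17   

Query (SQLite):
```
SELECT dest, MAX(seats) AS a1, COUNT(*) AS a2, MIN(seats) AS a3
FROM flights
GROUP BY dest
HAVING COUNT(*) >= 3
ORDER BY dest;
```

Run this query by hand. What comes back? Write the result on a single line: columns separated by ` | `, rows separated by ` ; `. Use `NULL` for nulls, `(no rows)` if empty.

Group flights by dest.
Per group compute: MAX(seats), COUNT(*), MIN(seats).
HAVING: drop groups with fewer than 3 rows.
  Delhi: ids {2, 7, 9} → MAX(seats)=31, COUNT(*)=3, MIN(seats)=11
  Hanoi: ids {1, 6, 8} → MAX(seats)=53, COUNT(*)=3, MIN(seats)=7
  Izmir: ids {3, 10, 13} → MAX(seats)=22, COUNT(*)=3, MIN(seats)=14
  Lima: ids {4, 5, 11, 12} → MAX(seats)=58, COUNT(*)=4, MIN(seats)=4

Delhi | 31 | 3 | 11 ; Hanoi | 53 | 3 | 7 ; Izmir | 22 | 3 | 14 ; Lima | 58 | 4 | 4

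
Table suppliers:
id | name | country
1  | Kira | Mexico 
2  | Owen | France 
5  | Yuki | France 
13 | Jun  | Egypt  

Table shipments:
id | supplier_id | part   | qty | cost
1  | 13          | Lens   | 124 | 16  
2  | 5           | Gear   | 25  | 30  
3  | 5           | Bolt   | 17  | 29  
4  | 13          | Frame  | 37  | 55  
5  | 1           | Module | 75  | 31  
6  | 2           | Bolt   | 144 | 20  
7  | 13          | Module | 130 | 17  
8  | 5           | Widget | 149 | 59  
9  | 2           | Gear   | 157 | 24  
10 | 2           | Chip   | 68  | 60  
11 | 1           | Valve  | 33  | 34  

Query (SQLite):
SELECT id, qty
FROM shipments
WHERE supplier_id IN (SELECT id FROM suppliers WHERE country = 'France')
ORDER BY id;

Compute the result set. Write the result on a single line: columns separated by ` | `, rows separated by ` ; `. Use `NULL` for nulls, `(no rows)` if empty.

Inner query: suppliers.id where country = 'France'.
Outer: keep shipments rows whose supplier_id is in that set.
Inner query → {2, 5}

2 | 25 ; 3 | 17 ; 6 | 144 ; 8 | 149 ; 9 | 157 ; 10 | 68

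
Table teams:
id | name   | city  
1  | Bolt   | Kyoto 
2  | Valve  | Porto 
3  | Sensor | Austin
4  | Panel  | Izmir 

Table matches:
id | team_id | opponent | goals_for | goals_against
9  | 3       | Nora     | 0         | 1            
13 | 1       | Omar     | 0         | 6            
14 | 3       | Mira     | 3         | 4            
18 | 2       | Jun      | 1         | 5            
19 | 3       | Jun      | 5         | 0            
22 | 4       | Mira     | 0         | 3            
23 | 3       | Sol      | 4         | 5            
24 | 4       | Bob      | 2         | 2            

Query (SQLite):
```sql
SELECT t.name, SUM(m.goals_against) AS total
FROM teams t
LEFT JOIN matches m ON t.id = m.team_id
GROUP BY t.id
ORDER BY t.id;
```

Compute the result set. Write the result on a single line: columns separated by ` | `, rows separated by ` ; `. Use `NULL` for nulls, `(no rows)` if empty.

LEFT JOIN keeps every teams row; unmatched ones get NULL for matches columns.
Group by teams.id and compute SUM(m.goals_against). SUM over an all-NULL group is NULL.
  1: ids {13} → SUM(m.goals_against)=6
  2: ids {18} → SUM(m.goals_against)=5
  3: ids {9, 14, 19, 23} → SUM(m.goals_against)=10
  4: ids {22, 24} → SUM(m.goals_against)=5

Bolt | 6 ; Valve | 5 ; Sensor | 10 ; Panel | 5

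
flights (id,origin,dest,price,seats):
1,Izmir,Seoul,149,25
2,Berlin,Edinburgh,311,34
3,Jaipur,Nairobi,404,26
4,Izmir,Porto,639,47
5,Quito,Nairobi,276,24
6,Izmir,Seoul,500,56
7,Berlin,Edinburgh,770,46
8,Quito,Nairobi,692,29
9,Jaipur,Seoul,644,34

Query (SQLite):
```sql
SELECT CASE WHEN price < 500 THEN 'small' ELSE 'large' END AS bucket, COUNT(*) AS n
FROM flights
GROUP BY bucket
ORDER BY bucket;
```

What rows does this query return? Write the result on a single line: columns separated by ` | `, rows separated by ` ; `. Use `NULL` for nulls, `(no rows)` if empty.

Bucket rows by price < 500 → 'small' else 'large'; count each bucket.

large | 5 ; small | 4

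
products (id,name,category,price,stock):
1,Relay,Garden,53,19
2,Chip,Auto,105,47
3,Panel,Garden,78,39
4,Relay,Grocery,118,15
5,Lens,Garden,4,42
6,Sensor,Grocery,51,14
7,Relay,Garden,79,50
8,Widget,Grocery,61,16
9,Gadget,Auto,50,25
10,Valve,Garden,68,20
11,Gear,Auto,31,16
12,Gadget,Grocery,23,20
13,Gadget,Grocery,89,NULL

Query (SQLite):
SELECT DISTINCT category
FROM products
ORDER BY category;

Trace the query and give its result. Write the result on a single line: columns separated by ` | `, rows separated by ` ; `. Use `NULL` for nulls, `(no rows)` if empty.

Auto ; Garden ; Grocery

Collect distinct category values from products.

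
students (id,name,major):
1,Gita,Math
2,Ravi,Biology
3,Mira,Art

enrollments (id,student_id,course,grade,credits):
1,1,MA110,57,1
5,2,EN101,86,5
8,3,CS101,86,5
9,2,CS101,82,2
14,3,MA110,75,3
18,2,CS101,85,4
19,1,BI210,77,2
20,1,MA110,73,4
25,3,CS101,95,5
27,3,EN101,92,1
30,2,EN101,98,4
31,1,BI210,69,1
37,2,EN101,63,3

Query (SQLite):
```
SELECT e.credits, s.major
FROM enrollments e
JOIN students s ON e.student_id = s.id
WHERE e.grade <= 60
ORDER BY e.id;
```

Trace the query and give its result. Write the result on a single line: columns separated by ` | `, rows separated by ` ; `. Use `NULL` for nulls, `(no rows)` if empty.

Each enrollments row matches the students row where student_id = students.id.
Then keep rows with e.grade <= 60.

1 | Math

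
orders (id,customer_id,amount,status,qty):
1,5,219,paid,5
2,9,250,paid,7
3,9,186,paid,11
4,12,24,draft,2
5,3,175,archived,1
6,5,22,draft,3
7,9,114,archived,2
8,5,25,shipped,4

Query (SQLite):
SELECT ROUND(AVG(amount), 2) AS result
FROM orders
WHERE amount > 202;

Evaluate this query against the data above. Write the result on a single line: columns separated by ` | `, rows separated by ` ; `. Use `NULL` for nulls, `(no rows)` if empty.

Rows where amount > 202 → amount values: [219, 250].
AVG = 469 / 2 (rounded to 2 dp).

234.5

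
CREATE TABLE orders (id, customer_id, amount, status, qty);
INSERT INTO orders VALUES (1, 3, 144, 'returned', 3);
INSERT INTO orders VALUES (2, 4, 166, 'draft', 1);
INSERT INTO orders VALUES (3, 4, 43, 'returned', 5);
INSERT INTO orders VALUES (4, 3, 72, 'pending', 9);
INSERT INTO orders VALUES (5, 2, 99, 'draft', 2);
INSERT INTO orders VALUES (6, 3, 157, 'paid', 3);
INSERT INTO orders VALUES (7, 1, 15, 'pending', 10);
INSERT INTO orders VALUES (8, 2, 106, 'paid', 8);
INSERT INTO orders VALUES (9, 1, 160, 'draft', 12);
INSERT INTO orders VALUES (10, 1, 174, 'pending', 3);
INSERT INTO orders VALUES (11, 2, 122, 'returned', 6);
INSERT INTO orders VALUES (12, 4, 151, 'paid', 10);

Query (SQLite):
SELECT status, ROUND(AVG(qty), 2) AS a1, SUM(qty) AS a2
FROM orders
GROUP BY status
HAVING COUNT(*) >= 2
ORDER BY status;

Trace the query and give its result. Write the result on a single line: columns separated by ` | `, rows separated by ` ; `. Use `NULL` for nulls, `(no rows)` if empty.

draft | 5 | 15 ; paid | 7 | 21 ; pending | 7.33 | 22 ; returned | 4.67 | 14

Group orders by status.
Per group compute: ROUND(AVG(qty), 2), SUM(qty).
HAVING: drop groups with fewer than 2 rows.
  draft: ids {2, 5, 9} → ROUND(AVG(qty), 2)=5, SUM(qty)=15
  paid: ids {6, 8, 12} → ROUND(AVG(qty), 2)=7, SUM(qty)=21
  pending: ids {4, 7, 10} → ROUND(AVG(qty), 2)=7.33, SUM(qty)=22
  returned: ids {1, 3, 11} → ROUND(AVG(qty), 2)=4.67, SUM(qty)=14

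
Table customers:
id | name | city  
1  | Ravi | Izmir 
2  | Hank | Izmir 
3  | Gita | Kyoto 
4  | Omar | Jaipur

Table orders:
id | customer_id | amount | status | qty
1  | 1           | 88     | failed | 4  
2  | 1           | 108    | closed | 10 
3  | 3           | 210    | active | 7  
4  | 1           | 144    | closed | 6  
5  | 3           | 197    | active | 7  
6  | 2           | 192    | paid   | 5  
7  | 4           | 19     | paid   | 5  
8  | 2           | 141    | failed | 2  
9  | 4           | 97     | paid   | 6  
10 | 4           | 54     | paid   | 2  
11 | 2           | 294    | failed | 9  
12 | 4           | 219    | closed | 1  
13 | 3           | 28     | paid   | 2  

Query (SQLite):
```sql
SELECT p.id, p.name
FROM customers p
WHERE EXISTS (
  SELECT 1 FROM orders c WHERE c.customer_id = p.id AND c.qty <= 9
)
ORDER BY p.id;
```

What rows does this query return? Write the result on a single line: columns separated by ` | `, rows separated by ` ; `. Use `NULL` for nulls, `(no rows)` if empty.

1 | Ravi ; 2 | Hank ; 3 | Gita ; 4 | Omar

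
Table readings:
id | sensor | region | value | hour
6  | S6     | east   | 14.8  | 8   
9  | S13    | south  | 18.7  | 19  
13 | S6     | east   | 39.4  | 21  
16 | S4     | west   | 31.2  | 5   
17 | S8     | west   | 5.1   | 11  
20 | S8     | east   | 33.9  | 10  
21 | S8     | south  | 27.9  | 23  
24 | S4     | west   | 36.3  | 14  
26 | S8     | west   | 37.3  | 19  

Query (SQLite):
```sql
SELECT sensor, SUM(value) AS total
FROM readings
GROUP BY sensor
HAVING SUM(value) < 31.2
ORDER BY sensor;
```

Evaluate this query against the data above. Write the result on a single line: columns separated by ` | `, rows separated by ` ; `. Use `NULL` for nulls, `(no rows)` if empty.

S13 | 18.7

Partition readings by sensor; compute SUM(value) within each group.
HAVING: keep groups where SUM(value) < 31.2.
  S13: ids {9} → SUM(value)=18.7
  S4: ids {16, 24} → SUM(value)=67.5
  S6: ids {6, 13} → SUM(value)=54.2
  S8: ids {17, 20, 21, 26} → SUM(value)=104.2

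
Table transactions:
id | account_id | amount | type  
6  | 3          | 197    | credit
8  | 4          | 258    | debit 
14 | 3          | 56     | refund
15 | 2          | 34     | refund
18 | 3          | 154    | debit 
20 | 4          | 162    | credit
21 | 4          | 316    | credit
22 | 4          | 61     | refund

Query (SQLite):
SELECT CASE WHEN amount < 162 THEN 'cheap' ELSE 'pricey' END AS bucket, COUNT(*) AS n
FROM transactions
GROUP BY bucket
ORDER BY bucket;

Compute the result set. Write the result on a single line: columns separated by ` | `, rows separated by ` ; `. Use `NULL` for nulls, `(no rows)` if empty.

cheap | 4 ; pricey | 4

Bucket rows by amount < 162 → 'cheap' else 'pricey'; count each bucket.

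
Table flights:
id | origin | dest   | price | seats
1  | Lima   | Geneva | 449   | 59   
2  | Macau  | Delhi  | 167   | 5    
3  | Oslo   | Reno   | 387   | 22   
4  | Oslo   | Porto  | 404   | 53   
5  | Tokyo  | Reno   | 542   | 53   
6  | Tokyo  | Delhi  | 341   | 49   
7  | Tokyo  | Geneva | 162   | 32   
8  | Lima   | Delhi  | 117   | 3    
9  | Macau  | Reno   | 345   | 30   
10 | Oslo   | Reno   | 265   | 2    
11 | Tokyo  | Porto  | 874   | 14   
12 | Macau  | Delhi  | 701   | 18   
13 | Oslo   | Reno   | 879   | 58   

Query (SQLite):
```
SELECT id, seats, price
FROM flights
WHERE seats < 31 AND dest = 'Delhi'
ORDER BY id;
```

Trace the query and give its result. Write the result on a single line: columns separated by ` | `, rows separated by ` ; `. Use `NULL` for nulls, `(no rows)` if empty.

2 | 5 | 167 ; 8 | 3 | 117 ; 12 | 18 | 701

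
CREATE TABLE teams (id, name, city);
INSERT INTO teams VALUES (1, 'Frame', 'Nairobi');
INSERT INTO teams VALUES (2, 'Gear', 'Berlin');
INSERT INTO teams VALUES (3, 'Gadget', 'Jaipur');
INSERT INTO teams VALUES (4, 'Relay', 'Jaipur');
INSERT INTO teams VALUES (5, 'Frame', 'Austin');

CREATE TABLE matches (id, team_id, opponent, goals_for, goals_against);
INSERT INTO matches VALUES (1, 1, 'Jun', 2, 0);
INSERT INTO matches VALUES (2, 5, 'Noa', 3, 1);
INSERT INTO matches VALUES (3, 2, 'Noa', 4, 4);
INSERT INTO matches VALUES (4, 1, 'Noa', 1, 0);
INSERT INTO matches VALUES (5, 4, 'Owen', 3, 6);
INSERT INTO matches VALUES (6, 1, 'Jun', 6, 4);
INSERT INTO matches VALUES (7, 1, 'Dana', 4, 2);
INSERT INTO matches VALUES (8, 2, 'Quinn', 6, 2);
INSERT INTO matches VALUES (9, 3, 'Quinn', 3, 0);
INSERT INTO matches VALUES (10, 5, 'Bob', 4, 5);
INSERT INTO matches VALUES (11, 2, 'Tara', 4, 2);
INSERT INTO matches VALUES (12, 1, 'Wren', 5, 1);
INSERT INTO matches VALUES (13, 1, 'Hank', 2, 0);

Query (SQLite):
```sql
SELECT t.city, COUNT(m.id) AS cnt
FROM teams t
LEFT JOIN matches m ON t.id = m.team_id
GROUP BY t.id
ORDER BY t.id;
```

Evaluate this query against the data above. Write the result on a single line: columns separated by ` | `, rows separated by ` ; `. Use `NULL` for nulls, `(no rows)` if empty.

LEFT JOIN keeps every teams row; unmatched ones get NULL for matches columns.
Group by teams.id and compute COUNT(m.id). COUNT(col) of an all-NULL group is 0.
  1: ids {1, 4, 6, 7, 12, 13} → COUNT(m.id)=6
  2: ids {3, 8, 11} → COUNT(m.id)=3
  3: ids {9} → COUNT(m.id)=1
  4: ids {5} → COUNT(m.id)=1
  5: ids {2, 10} → COUNT(m.id)=2

Nairobi | 6 ; Berlin | 3 ; Jaipur | 1 ; Jaipur | 1 ; Austin | 2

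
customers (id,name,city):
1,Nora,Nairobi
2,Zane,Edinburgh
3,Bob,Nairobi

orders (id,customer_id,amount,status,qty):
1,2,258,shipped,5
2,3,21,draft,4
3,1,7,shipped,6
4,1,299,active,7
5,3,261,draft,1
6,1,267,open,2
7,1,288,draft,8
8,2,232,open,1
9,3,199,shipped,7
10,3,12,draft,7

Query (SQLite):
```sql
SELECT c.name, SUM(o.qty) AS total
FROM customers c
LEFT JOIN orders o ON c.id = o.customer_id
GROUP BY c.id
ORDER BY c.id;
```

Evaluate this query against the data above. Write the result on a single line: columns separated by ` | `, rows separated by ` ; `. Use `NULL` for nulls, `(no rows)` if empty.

LEFT JOIN keeps every customers row; unmatched ones get NULL for orders columns.
Group by customers.id and compute SUM(o.qty). SUM over an all-NULL group is NULL.
  1: ids {3, 4, 6, 7} → SUM(o.qty)=23
  2: ids {1, 8} → SUM(o.qty)=6
  3: ids {2, 5, 9, 10} → SUM(o.qty)=19

Nora | 23 ; Zane | 6 ; Bob | 19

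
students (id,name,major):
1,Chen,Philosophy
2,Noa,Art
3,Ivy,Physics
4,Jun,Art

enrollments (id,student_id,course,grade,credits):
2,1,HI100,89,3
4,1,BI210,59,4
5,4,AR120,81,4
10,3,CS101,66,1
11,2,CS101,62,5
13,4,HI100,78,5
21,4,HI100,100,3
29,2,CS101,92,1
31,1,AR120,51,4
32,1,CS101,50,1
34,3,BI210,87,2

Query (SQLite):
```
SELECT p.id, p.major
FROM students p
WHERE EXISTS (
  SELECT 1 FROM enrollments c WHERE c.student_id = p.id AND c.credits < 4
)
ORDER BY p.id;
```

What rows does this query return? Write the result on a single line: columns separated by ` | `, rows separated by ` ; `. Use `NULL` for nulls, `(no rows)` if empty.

1 | Philosophy ; 2 | Art ; 3 | Physics ; 4 | Art

For each students row, check whether any enrollments with matching student_id has credits < 4.
Keep rows where that is true.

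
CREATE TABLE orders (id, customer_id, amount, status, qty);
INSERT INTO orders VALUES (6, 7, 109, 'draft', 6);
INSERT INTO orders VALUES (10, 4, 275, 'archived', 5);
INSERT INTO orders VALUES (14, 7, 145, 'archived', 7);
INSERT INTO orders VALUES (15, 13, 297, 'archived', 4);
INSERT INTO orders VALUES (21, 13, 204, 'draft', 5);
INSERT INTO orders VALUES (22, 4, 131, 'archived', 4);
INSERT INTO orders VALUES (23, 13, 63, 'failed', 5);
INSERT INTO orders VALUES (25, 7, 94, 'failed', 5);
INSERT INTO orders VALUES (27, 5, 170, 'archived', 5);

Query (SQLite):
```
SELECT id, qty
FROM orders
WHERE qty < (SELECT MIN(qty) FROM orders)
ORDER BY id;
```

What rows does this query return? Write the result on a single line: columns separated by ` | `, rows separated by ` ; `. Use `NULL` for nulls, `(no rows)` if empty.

Scalar subquery: MIN(qty) over all orders rows = 4.
Keep rows where qty < that value.

(no rows)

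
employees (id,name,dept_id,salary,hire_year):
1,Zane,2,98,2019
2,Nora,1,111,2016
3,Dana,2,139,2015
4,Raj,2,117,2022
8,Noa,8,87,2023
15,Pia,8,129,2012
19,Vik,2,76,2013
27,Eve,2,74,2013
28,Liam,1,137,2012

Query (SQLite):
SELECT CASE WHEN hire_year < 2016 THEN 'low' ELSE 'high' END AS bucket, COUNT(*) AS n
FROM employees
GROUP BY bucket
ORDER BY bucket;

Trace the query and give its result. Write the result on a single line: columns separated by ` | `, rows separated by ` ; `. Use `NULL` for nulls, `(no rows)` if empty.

high | 4 ; low | 5

Bucket rows by hire_year < 2016 → 'low' else 'high'; count each bucket.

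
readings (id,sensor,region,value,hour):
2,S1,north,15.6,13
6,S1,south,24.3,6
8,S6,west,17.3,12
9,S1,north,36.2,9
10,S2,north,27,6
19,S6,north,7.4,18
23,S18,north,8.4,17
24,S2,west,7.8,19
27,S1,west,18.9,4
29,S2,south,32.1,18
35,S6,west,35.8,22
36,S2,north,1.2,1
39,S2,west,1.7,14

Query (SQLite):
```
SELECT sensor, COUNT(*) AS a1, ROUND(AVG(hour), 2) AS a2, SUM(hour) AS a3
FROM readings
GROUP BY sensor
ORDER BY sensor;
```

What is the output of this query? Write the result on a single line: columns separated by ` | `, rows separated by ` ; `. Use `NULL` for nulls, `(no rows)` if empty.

S1 | 4 | 8 | 32 ; S18 | 1 | 17 | 17 ; S2 | 5 | 11.6 | 58 ; S6 | 3 | 17.33 | 52

Group readings by sensor.
Per group compute: COUNT(*), ROUND(AVG(hour), 2), SUM(hour).
  S1: ids {2, 6, 9, 27} → COUNT(*)=4, ROUND(AVG(hour), 2)=8, SUM(hour)=32
  S18: ids {23} → COUNT(*)=1, ROUND(AVG(hour), 2)=17, SUM(hour)=17
  S2: ids {10, 24, 29, 36, 39} → COUNT(*)=5, ROUND(AVG(hour), 2)=11.6, SUM(hour)=58
  S6: ids {8, 19, 35} → COUNT(*)=3, ROUND(AVG(hour), 2)=17.33, SUM(hour)=52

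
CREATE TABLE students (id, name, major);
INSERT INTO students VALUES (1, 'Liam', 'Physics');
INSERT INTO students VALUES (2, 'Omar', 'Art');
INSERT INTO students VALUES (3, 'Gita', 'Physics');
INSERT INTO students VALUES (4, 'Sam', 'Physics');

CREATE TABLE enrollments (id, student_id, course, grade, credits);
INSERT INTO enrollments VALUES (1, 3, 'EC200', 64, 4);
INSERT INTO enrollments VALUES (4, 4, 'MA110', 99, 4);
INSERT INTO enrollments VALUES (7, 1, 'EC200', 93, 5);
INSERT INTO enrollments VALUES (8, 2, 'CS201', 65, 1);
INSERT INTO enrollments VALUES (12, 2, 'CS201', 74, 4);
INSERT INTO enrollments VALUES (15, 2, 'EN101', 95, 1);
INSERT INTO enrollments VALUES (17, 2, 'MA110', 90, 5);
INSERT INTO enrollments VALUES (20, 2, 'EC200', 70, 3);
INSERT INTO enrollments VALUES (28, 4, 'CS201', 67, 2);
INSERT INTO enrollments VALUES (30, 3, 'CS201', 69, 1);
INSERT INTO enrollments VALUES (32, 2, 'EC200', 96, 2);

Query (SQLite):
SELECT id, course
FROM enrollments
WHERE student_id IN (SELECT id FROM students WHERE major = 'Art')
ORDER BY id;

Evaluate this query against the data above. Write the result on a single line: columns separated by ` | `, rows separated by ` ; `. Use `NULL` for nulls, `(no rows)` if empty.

Inner query: students.id where major = 'Art'.
Outer: keep enrollments rows whose student_id is in that set.
Inner query → {2}

8 | CS201 ; 12 | CS201 ; 15 | EN101 ; 17 | MA110 ; 20 | EC200 ; 32 | EC200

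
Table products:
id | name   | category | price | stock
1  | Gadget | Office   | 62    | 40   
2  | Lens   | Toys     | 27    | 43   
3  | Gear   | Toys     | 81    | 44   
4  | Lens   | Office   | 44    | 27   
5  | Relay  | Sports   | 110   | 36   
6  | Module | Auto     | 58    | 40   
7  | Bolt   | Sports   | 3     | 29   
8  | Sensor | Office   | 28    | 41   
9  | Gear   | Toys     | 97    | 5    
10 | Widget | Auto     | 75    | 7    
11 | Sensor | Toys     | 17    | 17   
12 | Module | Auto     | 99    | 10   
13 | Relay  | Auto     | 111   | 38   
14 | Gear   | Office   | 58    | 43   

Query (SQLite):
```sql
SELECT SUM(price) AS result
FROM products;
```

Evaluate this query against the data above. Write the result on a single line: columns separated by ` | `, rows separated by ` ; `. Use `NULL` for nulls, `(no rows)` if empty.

All price values: [62, 27, 81, 44, 110, 58, 3, 28, 97, 75, 17, 99, 111, 58].
SUM of non-NULL values = 870.

870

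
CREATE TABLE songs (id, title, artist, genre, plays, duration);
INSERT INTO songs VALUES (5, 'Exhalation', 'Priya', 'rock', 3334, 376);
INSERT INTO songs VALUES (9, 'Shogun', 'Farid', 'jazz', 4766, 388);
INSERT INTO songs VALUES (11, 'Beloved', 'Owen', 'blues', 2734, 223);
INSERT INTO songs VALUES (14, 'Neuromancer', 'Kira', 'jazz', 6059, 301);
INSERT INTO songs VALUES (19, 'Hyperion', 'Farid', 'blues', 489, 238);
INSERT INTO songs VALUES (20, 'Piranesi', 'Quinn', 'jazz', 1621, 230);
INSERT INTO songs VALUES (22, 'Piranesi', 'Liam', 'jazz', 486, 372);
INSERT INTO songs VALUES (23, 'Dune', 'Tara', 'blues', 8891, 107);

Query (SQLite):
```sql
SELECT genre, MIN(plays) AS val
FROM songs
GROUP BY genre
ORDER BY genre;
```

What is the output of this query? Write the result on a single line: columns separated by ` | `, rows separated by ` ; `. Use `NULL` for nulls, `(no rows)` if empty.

Partition songs by genre; compute MIN(plays) within each group.
  blues: ids {11, 19, 23} → MIN(plays)=489
  jazz: ids {9, 14, 20, 22} → MIN(plays)=486
  rock: ids {5} → MIN(plays)=3334

blues | 489 ; jazz | 486 ; rock | 3334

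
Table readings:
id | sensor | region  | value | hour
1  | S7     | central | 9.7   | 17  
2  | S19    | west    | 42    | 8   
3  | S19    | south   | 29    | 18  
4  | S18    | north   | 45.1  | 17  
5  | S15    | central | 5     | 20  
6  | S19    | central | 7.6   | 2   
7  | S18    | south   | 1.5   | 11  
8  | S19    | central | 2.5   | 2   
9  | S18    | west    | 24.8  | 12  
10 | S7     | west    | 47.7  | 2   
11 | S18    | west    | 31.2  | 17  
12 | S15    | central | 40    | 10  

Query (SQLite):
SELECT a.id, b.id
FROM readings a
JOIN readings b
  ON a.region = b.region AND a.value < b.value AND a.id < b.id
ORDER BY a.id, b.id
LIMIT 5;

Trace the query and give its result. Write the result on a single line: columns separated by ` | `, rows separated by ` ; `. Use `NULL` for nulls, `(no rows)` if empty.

Pairs (a,b) with same region, a.value < b.value, a.id < b.id.
region groups: central:{1,5,6,8,12} north:{4} south:{3,7} west:{2,9,10,11}
Ordered by (a.id, b.id); first 5.

1 | 12 ; 2 | 10 ; 5 | 6 ; 5 | 12 ; 6 | 12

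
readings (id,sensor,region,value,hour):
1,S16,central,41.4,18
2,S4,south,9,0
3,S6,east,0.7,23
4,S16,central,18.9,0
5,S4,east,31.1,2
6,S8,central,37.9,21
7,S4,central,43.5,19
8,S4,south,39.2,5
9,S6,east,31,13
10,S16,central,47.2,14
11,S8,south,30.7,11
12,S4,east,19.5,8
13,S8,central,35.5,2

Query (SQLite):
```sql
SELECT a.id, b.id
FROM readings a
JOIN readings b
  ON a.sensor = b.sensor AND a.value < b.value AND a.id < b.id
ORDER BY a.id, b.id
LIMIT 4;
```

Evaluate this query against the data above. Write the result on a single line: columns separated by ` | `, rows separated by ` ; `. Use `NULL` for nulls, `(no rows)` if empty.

1 | 10 ; 2 | 5 ; 2 | 7 ; 2 | 8

Pairs (a,b) with same sensor, a.value < b.value, a.id < b.id.
sensor groups: S16:{1,4,10} S4:{2,5,7,8,12} S6:{3,9} S8:{6,11,13}
Ordered by (a.id, b.id); first 4.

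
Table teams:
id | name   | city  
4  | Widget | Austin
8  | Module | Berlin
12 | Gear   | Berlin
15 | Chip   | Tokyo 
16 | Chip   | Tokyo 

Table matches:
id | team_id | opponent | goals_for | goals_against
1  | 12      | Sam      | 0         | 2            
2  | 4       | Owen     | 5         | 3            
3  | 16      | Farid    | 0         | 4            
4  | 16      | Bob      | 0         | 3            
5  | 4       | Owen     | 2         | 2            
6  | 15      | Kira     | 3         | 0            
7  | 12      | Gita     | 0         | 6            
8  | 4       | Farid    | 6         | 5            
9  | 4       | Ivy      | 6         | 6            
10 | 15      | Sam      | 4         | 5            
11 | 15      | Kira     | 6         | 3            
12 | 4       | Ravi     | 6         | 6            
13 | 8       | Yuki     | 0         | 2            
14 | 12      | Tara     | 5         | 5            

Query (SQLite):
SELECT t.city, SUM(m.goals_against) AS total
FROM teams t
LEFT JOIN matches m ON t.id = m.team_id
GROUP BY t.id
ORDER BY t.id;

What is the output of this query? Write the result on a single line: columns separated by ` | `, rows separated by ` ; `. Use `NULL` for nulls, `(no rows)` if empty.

LEFT JOIN keeps every teams row; unmatched ones get NULL for matches columns.
Group by teams.id and compute SUM(m.goals_against). SUM over an all-NULL group is NULL.
  4: ids {2, 5, 8, 9, 12} → SUM(m.goals_against)=22
  8: ids {13} → SUM(m.goals_against)=2
  12: ids {1, 7, 14} → SUM(m.goals_against)=13
  15: ids {6, 10, 11} → SUM(m.goals_against)=8
  16: ids {3, 4} → SUM(m.goals_against)=7

Austin | 22 ; Berlin | 2 ; Berlin | 13 ; Tokyo | 8 ; Tokyo | 7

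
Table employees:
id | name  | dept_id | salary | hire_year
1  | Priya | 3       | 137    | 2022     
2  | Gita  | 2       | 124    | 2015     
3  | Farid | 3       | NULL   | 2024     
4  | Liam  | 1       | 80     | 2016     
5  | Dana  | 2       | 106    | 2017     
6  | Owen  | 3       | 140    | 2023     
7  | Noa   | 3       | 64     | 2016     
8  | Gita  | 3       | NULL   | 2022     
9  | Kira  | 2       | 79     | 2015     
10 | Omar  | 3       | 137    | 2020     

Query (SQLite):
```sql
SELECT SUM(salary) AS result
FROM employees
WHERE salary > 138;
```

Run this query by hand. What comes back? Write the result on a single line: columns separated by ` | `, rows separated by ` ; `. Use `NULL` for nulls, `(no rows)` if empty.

Rows where salary > 138 → salary values: [140].
SUM of non-NULL values = 140.

140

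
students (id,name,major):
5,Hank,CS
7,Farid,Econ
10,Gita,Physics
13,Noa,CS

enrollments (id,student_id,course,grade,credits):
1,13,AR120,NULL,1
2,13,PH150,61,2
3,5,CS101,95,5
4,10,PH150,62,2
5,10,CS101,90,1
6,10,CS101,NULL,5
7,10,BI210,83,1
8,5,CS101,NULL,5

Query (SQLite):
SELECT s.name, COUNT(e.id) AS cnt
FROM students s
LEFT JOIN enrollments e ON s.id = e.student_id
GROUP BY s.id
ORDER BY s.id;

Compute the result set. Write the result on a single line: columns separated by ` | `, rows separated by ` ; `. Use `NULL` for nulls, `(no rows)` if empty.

Hank | 2 ; Farid | 0 ; Gita | 4 ; Noa | 2

LEFT JOIN keeps every students row; unmatched ones get NULL for enrollments columns.
Group by students.id and compute COUNT(e.id). COUNT(col) of an all-NULL group is 0.
  5: ids {3, 8} → COUNT(e.id)=2
  7: ids {—} → COUNT(e.id)=0
  10: ids {4, 5, 6, 7} → COUNT(e.id)=4
  13: ids {1, 2} → COUNT(e.id)=2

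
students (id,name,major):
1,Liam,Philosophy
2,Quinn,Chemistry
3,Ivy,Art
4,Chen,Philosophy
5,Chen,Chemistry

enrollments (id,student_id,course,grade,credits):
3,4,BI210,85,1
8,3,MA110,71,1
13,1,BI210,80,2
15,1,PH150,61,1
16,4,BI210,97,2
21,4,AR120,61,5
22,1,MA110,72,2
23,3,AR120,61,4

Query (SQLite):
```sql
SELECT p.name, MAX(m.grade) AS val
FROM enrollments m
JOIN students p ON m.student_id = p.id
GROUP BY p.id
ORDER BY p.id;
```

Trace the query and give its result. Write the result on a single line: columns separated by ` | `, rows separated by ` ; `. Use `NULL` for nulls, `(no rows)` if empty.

Join each enrollments row to its students via student_id.
Group joined rows by students.id; compute MAX(m.grade) per group.
  1: ids {13, 15, 22} → MAX(m.grade)=80
  3: ids {8, 23} → MAX(m.grade)=71
  4: ids {3, 16, 21} → MAX(m.grade)=97

Liam | 80 ; Ivy | 71 ; Chen | 97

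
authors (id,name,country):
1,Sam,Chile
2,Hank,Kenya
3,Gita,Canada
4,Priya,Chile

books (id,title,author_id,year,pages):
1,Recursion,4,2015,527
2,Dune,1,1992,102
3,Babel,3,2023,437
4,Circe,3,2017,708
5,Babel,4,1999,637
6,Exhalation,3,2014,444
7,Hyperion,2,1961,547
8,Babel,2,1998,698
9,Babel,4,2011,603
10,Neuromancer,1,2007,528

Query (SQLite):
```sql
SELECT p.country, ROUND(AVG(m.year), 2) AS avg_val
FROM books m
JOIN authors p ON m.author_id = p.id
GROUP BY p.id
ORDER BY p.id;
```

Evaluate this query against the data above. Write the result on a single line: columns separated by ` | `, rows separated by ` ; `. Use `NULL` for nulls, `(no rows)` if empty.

Chile | 1999.5 ; Kenya | 1979.5 ; Canada | 2018 ; Chile | 2008.33

Join each books row to its authors via author_id.
Group joined rows by authors.id; compute ROUND(AVG(m.year), 2) per group.
  1: ids {2, 10} → ROUND(AVG(m.year), 2)=1999.5
  2: ids {7, 8} → ROUND(AVG(m.year), 2)=1979.5
  3: ids {3, 4, 6} → ROUND(AVG(m.year), 2)=2018
  4: ids {1, 5, 9} → ROUND(AVG(m.year), 2)=2008.33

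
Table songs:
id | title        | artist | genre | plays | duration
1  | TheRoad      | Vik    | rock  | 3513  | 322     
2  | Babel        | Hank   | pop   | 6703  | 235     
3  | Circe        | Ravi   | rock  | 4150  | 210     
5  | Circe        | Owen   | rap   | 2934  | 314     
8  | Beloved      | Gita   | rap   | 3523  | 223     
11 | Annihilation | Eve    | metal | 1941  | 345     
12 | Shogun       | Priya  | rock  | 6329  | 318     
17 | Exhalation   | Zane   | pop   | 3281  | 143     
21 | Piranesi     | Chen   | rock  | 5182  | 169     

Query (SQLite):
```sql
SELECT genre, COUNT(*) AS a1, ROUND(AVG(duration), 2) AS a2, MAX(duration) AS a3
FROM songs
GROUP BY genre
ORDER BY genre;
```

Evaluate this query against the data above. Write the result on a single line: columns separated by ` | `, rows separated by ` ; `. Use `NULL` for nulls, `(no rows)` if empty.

metal | 1 | 345 | 345 ; pop | 2 | 189 | 235 ; rap | 2 | 268.5 | 314 ; rock | 4 | 254.75 | 322

Group songs by genre.
Per group compute: COUNT(*), ROUND(AVG(duration), 2), MAX(duration).
  metal: ids {11} → COUNT(*)=1, ROUND(AVG(duration), 2)=345, MAX(duration)=345
  pop: ids {2, 17} → COUNT(*)=2, ROUND(AVG(duration), 2)=189, MAX(duration)=235
  rap: ids {5, 8} → COUNT(*)=2, ROUND(AVG(duration), 2)=268.5, MAX(duration)=314
  rock: ids {1, 3, 12, 21} → COUNT(*)=4, ROUND(AVG(duration), 2)=254.75, MAX(duration)=322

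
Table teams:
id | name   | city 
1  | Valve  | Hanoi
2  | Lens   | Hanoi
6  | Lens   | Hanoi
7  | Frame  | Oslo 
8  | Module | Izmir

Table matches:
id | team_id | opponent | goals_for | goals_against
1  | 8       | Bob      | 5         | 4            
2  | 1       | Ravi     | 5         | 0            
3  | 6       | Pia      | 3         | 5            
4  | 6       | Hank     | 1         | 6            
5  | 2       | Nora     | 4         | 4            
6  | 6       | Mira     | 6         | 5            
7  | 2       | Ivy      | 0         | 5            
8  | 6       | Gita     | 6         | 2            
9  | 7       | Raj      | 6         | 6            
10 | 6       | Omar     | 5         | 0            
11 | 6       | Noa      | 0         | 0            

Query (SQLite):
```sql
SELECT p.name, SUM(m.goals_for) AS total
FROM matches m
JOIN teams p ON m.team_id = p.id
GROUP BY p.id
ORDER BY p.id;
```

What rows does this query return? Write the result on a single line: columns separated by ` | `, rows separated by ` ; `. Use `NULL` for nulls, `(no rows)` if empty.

Valve | 5 ; Lens | 4 ; Lens | 21 ; Frame | 6 ; Module | 5

Join each matches row to its teams via team_id.
Group joined rows by teams.id; compute SUM(m.goals_for) per group.
  1: ids {2} → SUM(m.goals_for)=5
  2: ids {5, 7} → SUM(m.goals_for)=4
  6: ids {3, 4, 6, 8, 10, 11} → SUM(m.goals_for)=21
  7: ids {9} → SUM(m.goals_for)=6
  8: ids {1} → SUM(m.goals_for)=5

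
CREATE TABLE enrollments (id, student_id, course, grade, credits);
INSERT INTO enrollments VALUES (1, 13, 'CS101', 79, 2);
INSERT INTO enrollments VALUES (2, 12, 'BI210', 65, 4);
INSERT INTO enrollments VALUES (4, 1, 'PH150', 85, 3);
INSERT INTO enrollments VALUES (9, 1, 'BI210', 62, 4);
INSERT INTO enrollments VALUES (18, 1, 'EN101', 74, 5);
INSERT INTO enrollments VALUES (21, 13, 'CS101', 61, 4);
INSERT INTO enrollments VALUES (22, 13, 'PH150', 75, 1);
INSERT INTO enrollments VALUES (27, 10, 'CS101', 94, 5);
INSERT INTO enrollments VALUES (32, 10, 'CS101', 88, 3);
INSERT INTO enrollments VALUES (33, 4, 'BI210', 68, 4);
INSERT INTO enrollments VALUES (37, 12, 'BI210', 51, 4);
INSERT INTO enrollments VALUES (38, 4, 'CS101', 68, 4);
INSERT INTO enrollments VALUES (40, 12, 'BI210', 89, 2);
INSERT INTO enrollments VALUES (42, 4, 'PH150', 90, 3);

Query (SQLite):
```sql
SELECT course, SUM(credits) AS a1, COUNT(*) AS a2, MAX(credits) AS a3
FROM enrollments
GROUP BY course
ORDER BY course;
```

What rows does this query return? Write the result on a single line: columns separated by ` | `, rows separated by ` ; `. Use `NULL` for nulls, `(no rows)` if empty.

BI210 | 18 | 5 | 4 ; CS101 | 18 | 5 | 5 ; EN101 | 5 | 1 | 5 ; PH150 | 7 | 3 | 3

Group enrollments by course.
Per group compute: SUM(credits), COUNT(*), MAX(credits).
  BI210: ids {2, 9, 33, 37, 40} → SUM(credits)=18, COUNT(*)=5, MAX(credits)=4
  CS101: ids {1, 21, 27, 32, 38} → SUM(credits)=18, COUNT(*)=5, MAX(credits)=5
  EN101: ids {18} → SUM(credits)=5, COUNT(*)=1, MAX(credits)=5
  PH150: ids {4, 22, 42} → SUM(credits)=7, COUNT(*)=3, MAX(credits)=3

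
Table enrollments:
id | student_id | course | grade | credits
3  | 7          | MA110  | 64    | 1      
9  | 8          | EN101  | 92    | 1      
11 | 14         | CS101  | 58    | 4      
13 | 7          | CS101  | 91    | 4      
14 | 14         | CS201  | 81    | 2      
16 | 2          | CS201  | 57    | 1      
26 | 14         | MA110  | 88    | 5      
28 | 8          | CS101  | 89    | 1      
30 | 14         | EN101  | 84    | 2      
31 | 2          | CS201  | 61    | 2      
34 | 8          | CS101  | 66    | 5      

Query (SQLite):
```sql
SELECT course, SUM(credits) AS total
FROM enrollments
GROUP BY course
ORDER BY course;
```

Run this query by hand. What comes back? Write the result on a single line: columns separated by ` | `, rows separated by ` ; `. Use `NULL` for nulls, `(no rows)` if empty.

CS101 | 14 ; CS201 | 5 ; EN101 | 3 ; MA110 | 6

Partition enrollments by course; compute SUM(credits) within each group.
  CS101: ids {11, 13, 28, 34} → SUM(credits)=14
  CS201: ids {14, 16, 31} → SUM(credits)=5
  EN101: ids {9, 30} → SUM(credits)=3
  MA110: ids {3, 26} → SUM(credits)=6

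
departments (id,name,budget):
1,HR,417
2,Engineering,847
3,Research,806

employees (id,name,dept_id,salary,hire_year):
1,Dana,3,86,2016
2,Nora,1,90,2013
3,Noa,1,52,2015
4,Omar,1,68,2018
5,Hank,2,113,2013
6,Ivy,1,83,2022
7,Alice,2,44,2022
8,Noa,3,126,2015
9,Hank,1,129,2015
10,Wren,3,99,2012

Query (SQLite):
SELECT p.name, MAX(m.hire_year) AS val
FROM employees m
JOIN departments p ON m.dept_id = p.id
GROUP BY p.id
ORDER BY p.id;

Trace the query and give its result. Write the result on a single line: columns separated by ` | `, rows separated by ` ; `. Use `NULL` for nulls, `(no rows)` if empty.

HR | 2022 ; Engineering | 2022 ; Research | 2016

Join each employees row to its departments via dept_id.
Group joined rows by departments.id; compute MAX(m.hire_year) per group.
  1: ids {2, 3, 4, 6, 9} → MAX(m.hire_year)=2022
  2: ids {5, 7} → MAX(m.hire_year)=2022
  3: ids {1, 8, 10} → MAX(m.hire_year)=2016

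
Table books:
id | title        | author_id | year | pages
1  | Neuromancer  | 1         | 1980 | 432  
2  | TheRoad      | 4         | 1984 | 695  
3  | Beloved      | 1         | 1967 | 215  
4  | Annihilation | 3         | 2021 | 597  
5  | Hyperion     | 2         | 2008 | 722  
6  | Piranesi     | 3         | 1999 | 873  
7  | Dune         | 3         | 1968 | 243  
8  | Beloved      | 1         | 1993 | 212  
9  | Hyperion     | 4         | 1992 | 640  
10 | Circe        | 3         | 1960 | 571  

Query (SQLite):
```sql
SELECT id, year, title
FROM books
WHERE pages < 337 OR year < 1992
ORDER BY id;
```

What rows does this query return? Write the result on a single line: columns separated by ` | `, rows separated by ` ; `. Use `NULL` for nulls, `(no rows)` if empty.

pages < 337: ids {3, 7, 8}
year < 1992: ids {1, 2, 3, 7, 10}
Combine with OR.

1 | 1980 | Neuromancer ; 2 | 1984 | TheRoad ; 3 | 1967 | Beloved ; 7 | 1968 | Dune ; 8 | 1993 | Beloved ; 10 | 1960 | Circe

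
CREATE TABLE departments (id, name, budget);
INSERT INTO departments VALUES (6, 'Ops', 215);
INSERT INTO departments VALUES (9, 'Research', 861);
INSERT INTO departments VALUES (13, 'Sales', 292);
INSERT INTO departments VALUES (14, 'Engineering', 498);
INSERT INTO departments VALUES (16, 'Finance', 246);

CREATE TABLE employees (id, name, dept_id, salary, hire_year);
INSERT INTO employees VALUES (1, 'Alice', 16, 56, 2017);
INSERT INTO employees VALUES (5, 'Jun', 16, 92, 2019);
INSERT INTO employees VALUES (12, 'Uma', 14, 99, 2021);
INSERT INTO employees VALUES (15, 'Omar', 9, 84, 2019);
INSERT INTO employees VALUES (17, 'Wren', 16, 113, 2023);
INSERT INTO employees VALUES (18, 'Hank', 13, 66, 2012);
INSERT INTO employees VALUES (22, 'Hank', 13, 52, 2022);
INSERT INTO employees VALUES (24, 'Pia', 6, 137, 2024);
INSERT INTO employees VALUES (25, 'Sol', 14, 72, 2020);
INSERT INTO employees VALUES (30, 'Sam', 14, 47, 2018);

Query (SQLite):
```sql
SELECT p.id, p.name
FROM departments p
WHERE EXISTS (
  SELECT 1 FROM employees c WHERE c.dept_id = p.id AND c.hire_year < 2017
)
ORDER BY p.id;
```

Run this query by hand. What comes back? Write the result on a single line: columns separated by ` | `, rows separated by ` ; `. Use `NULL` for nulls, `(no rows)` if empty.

13 | Sales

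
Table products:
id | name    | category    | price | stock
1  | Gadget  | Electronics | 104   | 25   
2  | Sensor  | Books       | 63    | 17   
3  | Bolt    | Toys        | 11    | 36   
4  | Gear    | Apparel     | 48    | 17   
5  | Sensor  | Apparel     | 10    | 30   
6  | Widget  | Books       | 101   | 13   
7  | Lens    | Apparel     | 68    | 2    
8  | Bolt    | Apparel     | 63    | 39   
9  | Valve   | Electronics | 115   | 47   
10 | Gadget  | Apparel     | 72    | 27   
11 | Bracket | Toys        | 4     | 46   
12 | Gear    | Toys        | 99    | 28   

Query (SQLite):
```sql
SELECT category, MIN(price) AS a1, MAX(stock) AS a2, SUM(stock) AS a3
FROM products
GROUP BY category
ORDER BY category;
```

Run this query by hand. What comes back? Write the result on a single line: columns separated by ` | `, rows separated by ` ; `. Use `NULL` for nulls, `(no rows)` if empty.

Group products by category.
Per group compute: MIN(price), MAX(stock), SUM(stock).
  Apparel: ids {4, 5, 7, 8, 10} → MIN(price)=10, MAX(stock)=39, SUM(stock)=115
  Books: ids {2, 6} → MIN(price)=63, MAX(stock)=17, SUM(stock)=30
  Electronics: ids {1, 9} → MIN(price)=104, MAX(stock)=47, SUM(stock)=72
  Toys: ids {3, 11, 12} → MIN(price)=4, MAX(stock)=46, SUM(stock)=110

Apparel | 10 | 39 | 115 ; Books | 63 | 17 | 30 ; Electronics | 104 | 47 | 72 ; Toys | 4 | 46 | 110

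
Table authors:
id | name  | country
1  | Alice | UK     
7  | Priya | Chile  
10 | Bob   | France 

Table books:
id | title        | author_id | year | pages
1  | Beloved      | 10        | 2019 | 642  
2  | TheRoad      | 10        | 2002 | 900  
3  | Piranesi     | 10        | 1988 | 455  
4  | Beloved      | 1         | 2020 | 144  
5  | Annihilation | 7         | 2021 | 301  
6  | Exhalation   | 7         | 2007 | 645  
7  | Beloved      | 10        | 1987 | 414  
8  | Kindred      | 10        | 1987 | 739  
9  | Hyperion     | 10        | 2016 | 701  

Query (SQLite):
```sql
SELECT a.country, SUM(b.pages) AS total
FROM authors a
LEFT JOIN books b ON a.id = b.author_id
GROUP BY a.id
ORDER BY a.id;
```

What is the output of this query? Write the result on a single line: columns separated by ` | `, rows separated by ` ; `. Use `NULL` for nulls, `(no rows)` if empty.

UK | 144 ; Chile | 946 ; France | 3851

LEFT JOIN keeps every authors row; unmatched ones get NULL for books columns.
Group by authors.id and compute SUM(b.pages). SUM over an all-NULL group is NULL.
  1: ids {4} → SUM(b.pages)=144
  7: ids {5, 6} → SUM(b.pages)=946
  10: ids {1, 2, 3, 7, 8, 9} → SUM(b.pages)=3851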